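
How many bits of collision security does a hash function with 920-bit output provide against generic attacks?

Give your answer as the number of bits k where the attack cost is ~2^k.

Step 1: The hash has a 920-bit output.
Step 2: Collision resistance means it should be infeasible to find any x != y with h(x) = h(y).
By the birthday bound, a generic collision search succeeds after about sqrt(2^920) = 2^(920/2) = 2^460 evaluations.
Step 3: Security level = 460 bits.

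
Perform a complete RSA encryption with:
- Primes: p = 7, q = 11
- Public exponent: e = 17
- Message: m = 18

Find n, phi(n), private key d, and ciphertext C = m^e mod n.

Step 1: n = 7 * 11 = 77.
Step 2: phi(n) = (7-1)(11-1) = 6 * 10 = 60.
Step 3: Find d = 17^(-1) mod 60 = 53.
  Verify: 17 * 53 = 901 = 1 (mod 60).
Step 4: C = 18^17 mod 77 = 72.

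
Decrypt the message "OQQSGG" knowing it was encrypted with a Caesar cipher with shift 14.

Step 1: Reverse the shift by subtracting 14 from each letter position.
  O (position 14) -> position (14-14) mod 26 = 0 -> A
  Q (position 16) -> position (16-14) mod 26 = 2 -> C
  Q (position 16) -> position (16-14) mod 26 = 2 -> C
  S (position 18) -> position (18-14) mod 26 = 4 -> E
  G (position 6) -> position (6-14) mod 26 = 18 -> S
  G (position 6) -> position (6-14) mod 26 = 18 -> S
Decrypted message: ACCESS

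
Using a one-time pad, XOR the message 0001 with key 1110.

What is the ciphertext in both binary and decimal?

Step 1: Write out the XOR operation bit by bit:
  Message: 0001
  Key:     1110
  XOR:     1111
Step 2: Convert to decimal: 1111 = 15.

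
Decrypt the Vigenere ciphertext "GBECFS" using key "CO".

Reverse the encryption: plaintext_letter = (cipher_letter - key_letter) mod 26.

Step 1: Extend key: COCOCO
Step 2: Decrypt each letter (c - k) mod 26:
  G(6) - C(2) = (6-2) mod 26 = 4 = E
  B(1) - O(14) = (1-14) mod 26 = 13 = N
  E(4) - C(2) = (4-2) mod 26 = 2 = C
  C(2) - O(14) = (2-14) mod 26 = 14 = O
  F(5) - C(2) = (5-2) mod 26 = 3 = D
  S(18) - O(14) = (18-14) mod 26 = 4 = E
Plaintext: ENCODE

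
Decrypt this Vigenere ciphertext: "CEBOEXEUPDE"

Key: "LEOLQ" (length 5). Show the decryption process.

Step 1: Key 'LEOLQ' has length 5. Extended key: LEOLQLEOLQL
Step 2: Decrypt each position:
  C(2) - L(11) = 17 = R
  E(4) - E(4) = 0 = A
  B(1) - O(14) = 13 = N
  O(14) - L(11) = 3 = D
  E(4) - Q(16) = 14 = O
  X(23) - L(11) = 12 = M
  E(4) - E(4) = 0 = A
  U(20) - O(14) = 6 = G
  P(15) - L(11) = 4 = E
  D(3) - Q(16) = 13 = N
  E(4) - L(11) = 19 = T
Plaintext: RANDOMAGENT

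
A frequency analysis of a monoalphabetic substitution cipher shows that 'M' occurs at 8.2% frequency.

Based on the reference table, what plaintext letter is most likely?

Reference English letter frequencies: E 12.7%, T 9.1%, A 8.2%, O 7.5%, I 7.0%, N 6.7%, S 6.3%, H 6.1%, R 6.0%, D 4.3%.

Step 1: The observed frequency is 8.2%.
Step 2: Compare with English frequencies:
  E: 12.7% (difference: 4.5%)
  T: 9.1% (difference: 0.9%)
  A: 8.2% (difference: 0.0%) <-- closest
  O: 7.5% (difference: 0.7%)
  I: 7.0% (difference: 1.2%)
  N: 6.7% (difference: 1.5%)
  S: 6.3% (difference: 1.9%)
  H: 6.1% (difference: 2.1%)
  R: 6.0% (difference: 2.2%)
  D: 4.3% (difference: 3.9%)
Step 3: 'M' most likely represents 'A' (frequency 8.2%).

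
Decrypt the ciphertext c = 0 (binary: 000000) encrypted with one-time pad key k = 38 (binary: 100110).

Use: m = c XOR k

Step 1: XOR ciphertext with key:
  Ciphertext: 000000
  Key:        100110
  XOR:        100110
Step 2: Plaintext = 100110 = 38 in decimal.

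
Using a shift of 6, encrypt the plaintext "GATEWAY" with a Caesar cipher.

Step 1: For each letter, shift forward by 6 positions (mod 26).
  G (position 6) -> position (6+6) mod 26 = 12 -> M
  A (position 0) -> position (0+6) mod 26 = 6 -> G
  T (position 19) -> position (19+6) mod 26 = 25 -> Z
  E (position 4) -> position (4+6) mod 26 = 10 -> K
  W (position 22) -> position (22+6) mod 26 = 2 -> C
  A (position 0) -> position (0+6) mod 26 = 6 -> G
  Y (position 24) -> position (24+6) mod 26 = 4 -> E
Result: MGZKCGE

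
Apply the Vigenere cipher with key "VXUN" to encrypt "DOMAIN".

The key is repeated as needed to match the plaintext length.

Step 1: Repeat key to match plaintext length:
  Plaintext: DOMAIN
  Key:       VXUNVX
Step 2: Encrypt each letter:
  D(3) + V(21) = (3+21) mod 26 = 24 = Y
  O(14) + X(23) = (14+23) mod 26 = 11 = L
  M(12) + U(20) = (12+20) mod 26 = 6 = G
  A(0) + N(13) = (0+13) mod 26 = 13 = N
  I(8) + V(21) = (8+21) mod 26 = 3 = D
  N(13) + X(23) = (13+23) mod 26 = 10 = K
Ciphertext: YLGNDK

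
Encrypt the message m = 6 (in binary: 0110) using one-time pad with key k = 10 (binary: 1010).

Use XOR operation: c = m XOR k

Step 1: Write out the XOR operation bit by bit:
  Message: 0110
  Key:     1010
  XOR:     1100
Step 2: Convert to decimal: 1100 = 12.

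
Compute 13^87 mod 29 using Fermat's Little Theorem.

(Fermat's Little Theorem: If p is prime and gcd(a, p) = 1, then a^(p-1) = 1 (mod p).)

Step 1: Since 29 is prime, by Fermat's Little Theorem: 13^28 = 1 (mod 29).
Step 2: Reduce exponent: 87 mod 28 = 3.
Step 3: So 13^87 = 13^3 (mod 29).
Step 4: 13^3 mod 29 = 22.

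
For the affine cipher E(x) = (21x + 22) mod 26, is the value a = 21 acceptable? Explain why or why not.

Step 1: Compute gcd(21, 26).
Step 2: gcd(21, 26) = 1.
Since gcd = 1, 21 is coprime with 26, so it is a valid key.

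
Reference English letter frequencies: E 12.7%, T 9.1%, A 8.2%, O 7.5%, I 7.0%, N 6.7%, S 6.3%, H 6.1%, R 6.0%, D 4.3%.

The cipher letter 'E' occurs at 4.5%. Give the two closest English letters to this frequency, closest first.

Step 1: Observed frequency of 'E' is 4.5%.
Step 2: Compute distances to each reference frequency and sort:
  D (4.3%): difference = 0.2% <-- BEST
  R (6.0%): difference = 1.5% <-- RUNNER-UP
  H (6.1%): difference = 1.6%
  S (6.3%): difference = 1.8%
  N (6.7%): difference = 2.2%
Step 3: Most likely is 'D' (4.3%, diff 0.2%); second most likely is 'R' (6.0%, diff 1.5%).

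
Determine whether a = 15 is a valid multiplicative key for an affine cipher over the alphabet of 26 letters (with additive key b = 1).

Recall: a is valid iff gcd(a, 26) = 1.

Step 1: Compute gcd(15, 26).
Step 2: gcd(15, 26) = 1.
Since gcd = 1, 15 is coprime with 26, so it is a valid key.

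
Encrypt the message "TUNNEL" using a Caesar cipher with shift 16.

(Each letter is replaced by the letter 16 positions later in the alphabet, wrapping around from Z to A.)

Step 1: For each letter, shift forward by 16 positions (mod 26).
  T (position 19) -> position (19+16) mod 26 = 9 -> J
  U (position 20) -> position (20+16) mod 26 = 10 -> K
  N (position 13) -> position (13+16) mod 26 = 3 -> D
  N (position 13) -> position (13+16) mod 26 = 3 -> D
  E (position 4) -> position (4+16) mod 26 = 20 -> U
  L (position 11) -> position (11+16) mod 26 = 1 -> B
Result: JKDDUB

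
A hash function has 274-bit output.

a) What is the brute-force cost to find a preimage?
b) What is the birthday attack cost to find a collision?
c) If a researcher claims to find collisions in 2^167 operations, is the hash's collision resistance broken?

Step 1: Preimage resistance requires brute-force of 2^274 operations.
Step 2: Collision resistance (birthday bound) = 2^(274/2) = 2^137.
Step 3: The claimed attack costs 2^167 operations.
Step 4: Since 2^167 >= 2^137, the claimed attack is no faster than the generic birthday attack, so this does not break collision resistance.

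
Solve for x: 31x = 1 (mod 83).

Step 1: We need x such that 31 * x = 1 (mod 83).
Step 2: Using the extended Euclidean algorithm or trial:
  31 * 75 = 2325 = 28 * 83 + 1.
Step 3: Since 2325 mod 83 = 1, the inverse is x = 75.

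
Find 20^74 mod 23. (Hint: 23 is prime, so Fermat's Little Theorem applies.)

Step 1: Since 23 is prime, by Fermat's Little Theorem: 20^22 = 1 (mod 23).
Step 2: Reduce exponent: 74 mod 22 = 8.
Step 3: So 20^74 = 20^8 (mod 23).
Step 4: 20^8 mod 23 = 6.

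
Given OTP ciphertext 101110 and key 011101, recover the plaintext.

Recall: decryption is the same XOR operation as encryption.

Step 1: XOR ciphertext with key:
  Ciphertext: 101110
  Key:        011101
  XOR:        110011
Step 2: Plaintext = 110011 = 51 in decimal.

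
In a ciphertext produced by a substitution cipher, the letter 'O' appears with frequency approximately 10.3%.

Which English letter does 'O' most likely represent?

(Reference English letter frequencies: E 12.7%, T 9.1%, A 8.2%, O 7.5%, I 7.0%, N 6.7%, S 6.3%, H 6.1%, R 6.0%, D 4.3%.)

Step 1: The observed frequency is 10.3%.
Step 2: Compare with English frequencies:
  E: 12.7% (difference: 2.4%)
  T: 9.1% (difference: 1.2%) <-- closest
  A: 8.2% (difference: 2.1%)
  O: 7.5% (difference: 2.8%)
  I: 7.0% (difference: 3.3%)
  N: 6.7% (difference: 3.6%)
  S: 6.3% (difference: 4.0%)
  H: 6.1% (difference: 4.2%)
  R: 6.0% (difference: 4.3%)
  D: 4.3% (difference: 6.0%)
Step 3: 'O' most likely represents 'T' (frequency 9.1%).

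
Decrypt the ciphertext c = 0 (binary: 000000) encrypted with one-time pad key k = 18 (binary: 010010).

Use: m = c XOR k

Step 1: XOR ciphertext with key:
  Ciphertext: 000000
  Key:        010010
  XOR:        010010
Step 2: Plaintext = 010010 = 18 in decimal.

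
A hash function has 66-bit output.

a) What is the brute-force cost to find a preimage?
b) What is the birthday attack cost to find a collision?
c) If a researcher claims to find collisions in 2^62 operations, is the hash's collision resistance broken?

Step 1: Preimage resistance requires brute-force of 2^66 operations.
Step 2: Collision resistance (birthday bound) = 2^(66/2) = 2^33.
Step 3: The claimed attack costs 2^62 operations.
Step 4: Since 2^62 >= 2^33, the claimed attack is no faster than the generic birthday attack, so this does not break collision resistance.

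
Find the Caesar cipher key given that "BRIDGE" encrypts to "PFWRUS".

Step 1: Compare first letters: B (position 1) -> P (position 15).
Step 2: Shift = (15 - 1) mod 26 = 14.
The shift value is 14.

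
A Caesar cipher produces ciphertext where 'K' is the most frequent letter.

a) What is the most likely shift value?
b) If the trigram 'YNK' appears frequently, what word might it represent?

Step 1: In English, 'E' is the most frequent letter (12.7%).
Step 2: The most frequent ciphertext letter is 'K' (position 10).
Step 3: Shift = (10 - 4) mod 26 = 6.
Step 4: Decrypt 'YNK' by shifting back 6:
  Y -> S
  N -> H
  K -> E
Step 5: 'YNK' decrypts to 'SHE'.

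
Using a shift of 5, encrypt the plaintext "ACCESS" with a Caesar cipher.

Step 1: For each letter, shift forward by 5 positions (mod 26).
  A (position 0) -> position (0+5) mod 26 = 5 -> F
  C (position 2) -> position (2+5) mod 26 = 7 -> H
  C (position 2) -> position (2+5) mod 26 = 7 -> H
  E (position 4) -> position (4+5) mod 26 = 9 -> J
  S (position 18) -> position (18+5) mod 26 = 23 -> X
  S (position 18) -> position (18+5) mod 26 = 23 -> X
Result: FHHJXX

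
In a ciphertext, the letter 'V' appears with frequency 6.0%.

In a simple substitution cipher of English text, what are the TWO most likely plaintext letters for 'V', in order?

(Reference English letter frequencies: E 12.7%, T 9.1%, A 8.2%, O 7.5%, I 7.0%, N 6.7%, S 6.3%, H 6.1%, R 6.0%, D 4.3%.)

Step 1: Observed frequency of 'V' is 6.0%.
Step 2: Compute distances to each reference frequency and sort:
  R (6.0%): difference = 0.0% <-- BEST
  H (6.1%): difference = 0.1% <-- RUNNER-UP
  S (6.3%): difference = 0.3%
  N (6.7%): difference = 0.7%
  I (7.0%): difference = 1.0%
Step 3: Most likely is 'R' (6.0%, diff 0.0%); second most likely is 'H' (6.1%, diff 0.1%).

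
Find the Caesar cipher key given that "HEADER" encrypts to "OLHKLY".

Step 1: Compare first letters: H (position 7) -> O (position 14).
Step 2: Shift = (14 - 7) mod 26 = 7.
The shift value is 7.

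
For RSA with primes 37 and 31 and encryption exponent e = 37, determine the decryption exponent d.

Step 1: n = 37 * 31 = 1147.
Step 2: phi(n) = 36 * 30 = 1080.
Step 3: Find d such that 37 * d = 1 (mod 1080).
Step 4: d = 37^(-1) mod 1080 = 613.
Verification: 37 * 613 = 22681 = 21 * 1080 + 1.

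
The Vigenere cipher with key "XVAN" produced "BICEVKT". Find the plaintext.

Step 1: Extend key: XVANXVA
Step 2: Decrypt each letter (c - k) mod 26:
  B(1) - X(23) = (1-23) mod 26 = 4 = E
  I(8) - V(21) = (8-21) mod 26 = 13 = N
  C(2) - A(0) = (2-0) mod 26 = 2 = C
  E(4) - N(13) = (4-13) mod 26 = 17 = R
  V(21) - X(23) = (21-23) mod 26 = 24 = Y
  K(10) - V(21) = (10-21) mod 26 = 15 = P
  T(19) - A(0) = (19-0) mod 26 = 19 = T
Plaintext: ENCRYPT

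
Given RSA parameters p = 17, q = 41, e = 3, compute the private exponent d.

Step 1: n = 17 * 41 = 697.
Step 2: phi(n) = 16 * 40 = 640.
Step 3: Find d such that 3 * d = 1 (mod 640).
Step 4: d = 3^(-1) mod 640 = 427.
Verification: 3 * 427 = 1281 = 2 * 640 + 1.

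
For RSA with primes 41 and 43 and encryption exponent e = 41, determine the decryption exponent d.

Step 1: n = 41 * 43 = 1763.
Step 2: phi(n) = 40 * 42 = 1680.
Step 3: Find d such that 41 * d = 1 (mod 1680).
Step 4: d = 41^(-1) mod 1680 = 41.
Verification: 41 * 41 = 1681 = 1 * 1680 + 1.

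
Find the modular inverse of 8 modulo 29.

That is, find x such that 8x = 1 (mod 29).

Step 1: We need x such that 8 * x = 1 (mod 29).
Step 2: Using the extended Euclidean algorithm or trial:
  8 * 11 = 88 = 3 * 29 + 1.
Step 3: Since 88 mod 29 = 1, the inverse is x = 11.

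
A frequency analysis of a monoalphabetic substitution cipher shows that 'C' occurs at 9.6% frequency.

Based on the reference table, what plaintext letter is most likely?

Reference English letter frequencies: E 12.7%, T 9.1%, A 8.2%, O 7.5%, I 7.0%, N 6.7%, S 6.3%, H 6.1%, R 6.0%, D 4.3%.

Step 1: The observed frequency is 9.6%.
Step 2: Compare with English frequencies:
  E: 12.7% (difference: 3.1%)
  T: 9.1% (difference: 0.5%) <-- closest
  A: 8.2% (difference: 1.4%)
  O: 7.5% (difference: 2.1%)
  I: 7.0% (difference: 2.6%)
  N: 6.7% (difference: 2.9%)
  S: 6.3% (difference: 3.3%)
  H: 6.1% (difference: 3.5%)
  R: 6.0% (difference: 3.6%)
  D: 4.3% (difference: 5.3%)
Step 3: 'C' most likely represents 'T' (frequency 9.1%).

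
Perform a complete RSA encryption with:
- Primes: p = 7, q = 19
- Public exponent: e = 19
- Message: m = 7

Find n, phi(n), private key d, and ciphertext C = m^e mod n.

Step 1: n = 7 * 19 = 133.
Step 2: phi(n) = (7-1)(19-1) = 6 * 18 = 108.
Step 3: Find d = 19^(-1) mod 108 = 91.
  Verify: 19 * 91 = 1729 = 1 (mod 108).
Step 4: C = 7^19 mod 133 = 7.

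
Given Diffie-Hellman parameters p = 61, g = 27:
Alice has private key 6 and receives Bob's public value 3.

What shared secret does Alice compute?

Step 1: s = B^a mod p = 3^6 mod 61.
  3^1 mod 61 = 3
  3^2 mod 61 = (3 * 3) mod 61 = 9
  3^3 mod 61 = (9 * 3) mod 61 = 27
  3^4 mod 61 = (27 * 3) mod 61 = 20
  3^5 mod 61 = (20 * 3) mod 61 = 60
  3^6 mod 61 = (60 * 3) mod 61 = 58
Result: shared secret = 58.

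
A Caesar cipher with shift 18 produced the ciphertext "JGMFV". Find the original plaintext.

Step 1: Reverse the shift by subtracting 18 from each letter position.
  J (position 9) -> position (9-18) mod 26 = 17 -> R
  G (position 6) -> position (6-18) mod 26 = 14 -> O
  M (position 12) -> position (12-18) mod 26 = 20 -> U
  F (position 5) -> position (5-18) mod 26 = 13 -> N
  V (position 21) -> position (21-18) mod 26 = 3 -> D
Decrypted message: ROUND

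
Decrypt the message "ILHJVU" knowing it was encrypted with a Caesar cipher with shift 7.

Step 1: Reverse the shift by subtracting 7 from each letter position.
  I (position 8) -> position (8-7) mod 26 = 1 -> B
  L (position 11) -> position (11-7) mod 26 = 4 -> E
  H (position 7) -> position (7-7) mod 26 = 0 -> A
  J (position 9) -> position (9-7) mod 26 = 2 -> C
  V (position 21) -> position (21-7) mod 26 = 14 -> O
  U (position 20) -> position (20-7) mod 26 = 13 -> N
Decrypted message: BEACON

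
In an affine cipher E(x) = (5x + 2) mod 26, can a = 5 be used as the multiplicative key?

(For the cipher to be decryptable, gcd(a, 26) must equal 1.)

Step 1: Compute gcd(5, 26).
Step 2: gcd(5, 26) = 1.
Since gcd = 1, 5 is coprime with 26, so it is a valid key.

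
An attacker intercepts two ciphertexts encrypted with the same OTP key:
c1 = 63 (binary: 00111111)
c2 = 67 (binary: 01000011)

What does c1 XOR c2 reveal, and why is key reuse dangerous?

Step 1: c1 XOR c2 = (m1 XOR k) XOR (m2 XOR k).
Step 2: By XOR associativity/commutativity: = m1 XOR m2 XOR k XOR k = m1 XOR m2.
Step 3: 00111111 XOR 01000011 = 01111100 = 124.
Step 4: The key cancels out! An attacker learns m1 XOR m2 = 124, revealing the relationship between plaintexts.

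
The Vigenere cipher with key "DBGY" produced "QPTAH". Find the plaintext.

Step 1: Extend key: DBGYD
Step 2: Decrypt each letter (c - k) mod 26:
  Q(16) - D(3) = (16-3) mod 26 = 13 = N
  P(15) - B(1) = (15-1) mod 26 = 14 = O
  T(19) - G(6) = (19-6) mod 26 = 13 = N
  A(0) - Y(24) = (0-24) mod 26 = 2 = C
  H(7) - D(3) = (7-3) mod 26 = 4 = E
Plaintext: NONCE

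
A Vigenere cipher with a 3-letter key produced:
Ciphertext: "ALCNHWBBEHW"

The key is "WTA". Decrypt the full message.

Step 1: Key 'WTA' has length 3. Extended key: WTAWTAWTAWT
Step 2: Decrypt each position:
  A(0) - W(22) = 4 = E
  L(11) - T(19) = 18 = S
  C(2) - A(0) = 2 = C
  N(13) - W(22) = 17 = R
  H(7) - T(19) = 14 = O
  W(22) - A(0) = 22 = W
  B(1) - W(22) = 5 = F
  B(1) - T(19) = 8 = I
  E(4) - A(0) = 4 = E
  H(7) - W(22) = 11 = L
  W(22) - T(19) = 3 = D
Plaintext: ESCROWFIELD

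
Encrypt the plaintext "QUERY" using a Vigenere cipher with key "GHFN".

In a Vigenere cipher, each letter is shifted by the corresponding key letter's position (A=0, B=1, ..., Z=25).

Step 1: Repeat key to match plaintext length:
  Plaintext: QUERY
  Key:       GHFNG
Step 2: Encrypt each letter:
  Q(16) + G(6) = (16+6) mod 26 = 22 = W
  U(20) + H(7) = (20+7) mod 26 = 1 = B
  E(4) + F(5) = (4+5) mod 26 = 9 = J
  R(17) + N(13) = (17+13) mod 26 = 4 = E
  Y(24) + G(6) = (24+6) mod 26 = 4 = E
Ciphertext: WBJEE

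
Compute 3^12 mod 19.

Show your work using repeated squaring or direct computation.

Step 1: Compute 3^12 mod 19 step by step, reducing modulo 19 at each step.
  3^1 mod 19 = 3
  3^2 mod 19 = (3 * 3) mod 19 = 9
  3^3 mod 19 = (9 * 3) mod 19 = 8
  3^4 mod 19 = (8 * 3) mod 19 = 5
  3^5 mod 19 = (5 * 3) mod 19 = 15
  3^6 mod 19 = (15 * 3) mod 19 = 7
  3^7 mod 19 = (7 * 3) mod 19 = 2
  3^8 mod 19 = (2 * 3) mod 19 = 6
  3^9 mod 19 = (6 * 3) mod 19 = 18
  3^10 mod 19 = (18 * 3) mod 19 = 16
  3^11 mod 19 = (16 * 3) mod 19 = 10
  3^12 mod 19 = (10 * 3) mod 19 = 11
Step 2: Result = 11.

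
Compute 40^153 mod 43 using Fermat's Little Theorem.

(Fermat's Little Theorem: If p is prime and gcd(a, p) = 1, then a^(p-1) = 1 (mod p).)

Step 1: Since 43 is prime, by Fermat's Little Theorem: 40^42 = 1 (mod 43).
Step 2: Reduce exponent: 153 mod 42 = 27.
Step 3: So 40^153 = 40^27 (mod 43).
Step 4: 40^27 mod 43 = 41.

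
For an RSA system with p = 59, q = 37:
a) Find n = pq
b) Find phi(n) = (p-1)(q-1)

Step 1: n = p * q = 59 * 37 = 2183.
Step 2: phi(n) = (p-1)(q-1) = 58 * 36 = 2088.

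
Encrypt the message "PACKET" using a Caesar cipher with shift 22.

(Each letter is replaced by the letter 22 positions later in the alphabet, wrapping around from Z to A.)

Step 1: For each letter, shift forward by 22 positions (mod 26).
  P (position 15) -> position (15+22) mod 26 = 11 -> L
  A (position 0) -> position (0+22) mod 26 = 22 -> W
  C (position 2) -> position (2+22) mod 26 = 24 -> Y
  K (position 10) -> position (10+22) mod 26 = 6 -> G
  E (position 4) -> position (4+22) mod 26 = 0 -> A
  T (position 19) -> position (19+22) mod 26 = 15 -> P
Result: LWYGAP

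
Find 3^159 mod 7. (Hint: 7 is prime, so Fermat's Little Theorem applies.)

Step 1: Since 7 is prime, by Fermat's Little Theorem: 3^6 = 1 (mod 7).
Step 2: Reduce exponent: 159 mod 6 = 3.
Step 3: So 3^159 = 3^3 (mod 7).
Step 4: 3^3 mod 7 = 6.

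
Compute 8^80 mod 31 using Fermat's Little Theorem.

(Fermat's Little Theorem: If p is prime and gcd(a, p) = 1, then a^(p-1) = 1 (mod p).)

Step 1: Since 31 is prime, by Fermat's Little Theorem: 8^30 = 1 (mod 31).
Step 2: Reduce exponent: 80 mod 30 = 20.
Step 3: So 8^80 = 8^20 (mod 31).
Step 4: 8^20 mod 31 = 1.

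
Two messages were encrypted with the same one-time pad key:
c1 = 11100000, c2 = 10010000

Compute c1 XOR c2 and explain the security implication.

Step 1: c1 XOR c2 = (m1 XOR k) XOR (m2 XOR k).
Step 2: By XOR associativity/commutativity: = m1 XOR m2 XOR k XOR k = m1 XOR m2.
Step 3: 11100000 XOR 10010000 = 01110000 = 112.
Step 4: The key cancels out! An attacker learns m1 XOR m2 = 112, revealing the relationship between plaintexts.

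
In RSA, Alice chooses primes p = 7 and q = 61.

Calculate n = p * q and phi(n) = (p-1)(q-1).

Step 1: n = p * q = 7 * 61 = 427.
Step 2: phi(n) = (p-1)(q-1) = 6 * 60 = 360.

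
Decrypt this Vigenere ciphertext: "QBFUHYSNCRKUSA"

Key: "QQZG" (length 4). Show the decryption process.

Step 1: Key 'QQZG' has length 4. Extended key: QQZGQQZGQQZGQQ
Step 2: Decrypt each position:
  Q(16) - Q(16) = 0 = A
  B(1) - Q(16) = 11 = L
  F(5) - Z(25) = 6 = G
  U(20) - G(6) = 14 = O
  H(7) - Q(16) = 17 = R
  Y(24) - Q(16) = 8 = I
  S(18) - Z(25) = 19 = T
  N(13) - G(6) = 7 = H
  C(2) - Q(16) = 12 = M
  R(17) - Q(16) = 1 = B
  K(10) - Z(25) = 11 = L
  U(20) - G(6) = 14 = O
  S(18) - Q(16) = 2 = C
  A(0) - Q(16) = 10 = K
Plaintext: ALGORITHMBLOCK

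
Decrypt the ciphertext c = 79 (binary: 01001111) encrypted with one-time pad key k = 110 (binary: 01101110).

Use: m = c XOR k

Step 1: XOR ciphertext with key:
  Ciphertext: 01001111
  Key:        01101110
  XOR:        00100001
Step 2: Plaintext = 00100001 = 33 in decimal.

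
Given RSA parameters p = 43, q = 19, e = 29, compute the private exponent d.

Step 1: n = 43 * 19 = 817.
Step 2: phi(n) = 42 * 18 = 756.
Step 3: Find d such that 29 * d = 1 (mod 756).
Step 4: d = 29^(-1) mod 756 = 365.
Verification: 29 * 365 = 10585 = 14 * 756 + 1.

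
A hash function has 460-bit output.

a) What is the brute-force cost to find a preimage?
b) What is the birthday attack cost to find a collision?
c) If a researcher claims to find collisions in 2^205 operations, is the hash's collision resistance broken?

Step 1: Preimage resistance requires brute-force of 2^460 operations.
Step 2: Collision resistance (birthday bound) = 2^(460/2) = 2^230.
Step 3: The claimed attack costs 2^205 operations.
Step 4: Since 2^205 < 2^230, the claimed attack beats the generic birthday bound, so collision resistance is broken.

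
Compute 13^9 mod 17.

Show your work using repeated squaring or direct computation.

Step 1: Compute 13^9 mod 17 step by step, reducing modulo 17 at each step.
  13^1 mod 17 = 13
  13^2 mod 17 = (13 * 13) mod 17 = 16
  13^3 mod 17 = (16 * 13) mod 17 = 4
  13^4 mod 17 = (4 * 13) mod 17 = 1
  13^5 mod 17 = (1 * 13) mod 17 = 13
  13^6 mod 17 = (13 * 13) mod 17 = 16
  13^7 mod 17 = (16 * 13) mod 17 = 4
  13^8 mod 17 = (4 * 13) mod 17 = 1
  13^9 mod 17 = (1 * 13) mod 17 = 13
Step 2: Result = 13.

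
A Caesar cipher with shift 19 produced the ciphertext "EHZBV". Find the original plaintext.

Step 1: Reverse the shift by subtracting 19 from each letter position.
  E (position 4) -> position (4-19) mod 26 = 11 -> L
  H (position 7) -> position (7-19) mod 26 = 14 -> O
  Z (position 25) -> position (25-19) mod 26 = 6 -> G
  B (position 1) -> position (1-19) mod 26 = 8 -> I
  V (position 21) -> position (21-19) mod 26 = 2 -> C
Decrypted message: LOGIC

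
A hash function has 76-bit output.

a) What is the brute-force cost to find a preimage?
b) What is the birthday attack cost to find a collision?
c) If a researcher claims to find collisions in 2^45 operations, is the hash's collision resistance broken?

Step 1: Preimage resistance requires brute-force of 2^76 operations.
Step 2: Collision resistance (birthday bound) = 2^(76/2) = 2^38.
Step 3: The claimed attack costs 2^45 operations.
Step 4: Since 2^45 >= 2^38, the claimed attack is no faster than the generic birthday attack, so this does not break collision resistance.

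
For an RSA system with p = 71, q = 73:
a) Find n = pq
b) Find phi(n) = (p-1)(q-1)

Step 1: n = p * q = 71 * 73 = 5183.
Step 2: phi(n) = (p-1)(q-1) = 70 * 72 = 5040.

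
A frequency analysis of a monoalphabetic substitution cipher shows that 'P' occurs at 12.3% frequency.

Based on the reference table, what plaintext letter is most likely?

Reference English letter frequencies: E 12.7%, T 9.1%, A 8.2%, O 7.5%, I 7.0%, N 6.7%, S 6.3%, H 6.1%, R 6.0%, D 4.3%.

Step 1: The observed frequency is 12.3%.
Step 2: Compare with English frequencies:
  E: 12.7% (difference: 0.4%) <-- closest
  T: 9.1% (difference: 3.2%)
  A: 8.2% (difference: 4.1%)
  O: 7.5% (difference: 4.8%)
  I: 7.0% (difference: 5.3%)
  N: 6.7% (difference: 5.6%)
  S: 6.3% (difference: 6.0%)
  H: 6.1% (difference: 6.2%)
  R: 6.0% (difference: 6.3%)
  D: 4.3% (difference: 8.0%)
Step 3: 'P' most likely represents 'E' (frequency 12.7%).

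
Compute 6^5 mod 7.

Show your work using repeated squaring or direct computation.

Step 1: Compute 6^5 mod 7 step by step, reducing modulo 7 at each step.
  6^1 mod 7 = 6
  6^2 mod 7 = (6 * 6) mod 7 = 1
  6^3 mod 7 = (1 * 6) mod 7 = 6
  6^4 mod 7 = (6 * 6) mod 7 = 1
  6^5 mod 7 = (1 * 6) mod 7 = 6
Step 2: Result = 6.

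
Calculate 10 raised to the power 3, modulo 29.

Step 1: Compute 10^3 mod 29 step by step, reducing modulo 29 at each step.
  10^1 mod 29 = 10
  10^2 mod 29 = (10 * 10) mod 29 = 13
  10^3 mod 29 = (13 * 10) mod 29 = 14
Step 2: Result = 14.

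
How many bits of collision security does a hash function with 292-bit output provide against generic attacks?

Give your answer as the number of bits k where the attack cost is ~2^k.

Step 1: The hash has a 292-bit output.
Step 2: Collision resistance means it should be infeasible to find any x != y with h(x) = h(y).
By the birthday bound, a generic collision search succeeds after about sqrt(2^292) = 2^(292/2) = 2^146 evaluations.
Step 3: Security level = 146 bits.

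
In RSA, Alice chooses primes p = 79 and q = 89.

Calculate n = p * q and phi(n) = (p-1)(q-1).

Step 1: n = p * q = 79 * 89 = 7031.
Step 2: phi(n) = (p-1)(q-1) = 78 * 88 = 6864.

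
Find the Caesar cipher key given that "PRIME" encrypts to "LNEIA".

Step 1: Compare first letters: P (position 15) -> L (position 11).
Step 2: Shift = (11 - 15) mod 26 = 22.
The shift value is 22.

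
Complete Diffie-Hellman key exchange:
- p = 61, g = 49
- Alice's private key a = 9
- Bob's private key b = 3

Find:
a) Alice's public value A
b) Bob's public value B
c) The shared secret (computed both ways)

Step 1: A = g^a mod p = 49^9 mod 61 = 52.
Step 2: B = g^b mod p = 49^3 mod 61 = 41.
Step 3: Alice computes s = B^a mod p = 41^9 mod 61 = 3.
Step 4: Bob computes s = A^b mod p = 52^3 mod 61 = 3.
Both sides agree: shared secret = 3.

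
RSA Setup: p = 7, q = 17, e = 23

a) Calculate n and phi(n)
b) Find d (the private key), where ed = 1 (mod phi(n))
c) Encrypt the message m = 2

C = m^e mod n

Step 1: n = 7 * 17 = 119.
Step 2: phi(n) = (7-1)(17-1) = 6 * 16 = 96.
Step 3: Find d = 23^(-1) mod 96 = 71.
  Verify: 23 * 71 = 1633 = 1 (mod 96).
Step 4: C = 2^23 mod 119 = 60.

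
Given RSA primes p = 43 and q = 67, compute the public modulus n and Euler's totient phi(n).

Step 1: n = p * q = 43 * 67 = 2881.
Step 2: phi(n) = (p-1)(q-1) = 42 * 66 = 2772.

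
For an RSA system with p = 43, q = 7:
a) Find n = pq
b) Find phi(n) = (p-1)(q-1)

Step 1: n = p * q = 43 * 7 = 301.
Step 2: phi(n) = (p-1)(q-1) = 42 * 6 = 252.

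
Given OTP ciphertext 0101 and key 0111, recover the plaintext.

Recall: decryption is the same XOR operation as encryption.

Step 1: XOR ciphertext with key:
  Ciphertext: 0101
  Key:        0111
  XOR:        0010
Step 2: Plaintext = 0010 = 2 in decimal.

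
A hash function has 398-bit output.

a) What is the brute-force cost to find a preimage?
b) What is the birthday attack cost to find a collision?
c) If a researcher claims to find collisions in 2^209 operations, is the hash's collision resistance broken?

Step 1: Preimage resistance requires brute-force of 2^398 operations.
Step 2: Collision resistance (birthday bound) = 2^(398/2) = 2^199.
Step 3: The claimed attack costs 2^209 operations.
Step 4: Since 2^209 >= 2^199, the claimed attack is no faster than the generic birthday attack, so this does not break collision resistance.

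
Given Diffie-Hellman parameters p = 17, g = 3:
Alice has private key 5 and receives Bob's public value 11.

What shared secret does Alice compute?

Step 1: s = B^a mod p = 11^5 mod 17.
  11^1 mod 17 = 11
  11^2 mod 17 = (11 * 11) mod 17 = 2
  11^3 mod 17 = (2 * 11) mod 17 = 5
  11^4 mod 17 = (5 * 11) mod 17 = 4
  11^5 mod 17 = (4 * 11) mod 17 = 10
Result: shared secret = 10.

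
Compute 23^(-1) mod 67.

Step 1: We need x such that 23 * x = 1 (mod 67).
Step 2: Using the extended Euclidean algorithm or trial:
  23 * 35 = 805 = 12 * 67 + 1.
Step 3: Since 805 mod 67 = 1, the inverse is x = 35.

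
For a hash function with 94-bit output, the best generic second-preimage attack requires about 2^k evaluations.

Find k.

Step 1: The hash has a 94-bit output.
Step 2: Second-preimage resistance means: given a specific input x, it should be infeasible to find a different y with h(y) = h(x).
With a 94-bit output, a generic search for a second preimage costs about 2^94 evaluations (each trial matches the fixed target with probability 2^-94).
Step 3: Security level = 94 bits.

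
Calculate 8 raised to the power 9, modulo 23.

Step 1: Compute 8^9 mod 23 step by step, reducing modulo 23 at each step.
  8^1 mod 23 = 8
  8^2 mod 23 = (8 * 8) mod 23 = 18
  8^3 mod 23 = (18 * 8) mod 23 = 6
  8^4 mod 23 = (6 * 8) mod 23 = 2
  8^5 mod 23 = (2 * 8) mod 23 = 16
  8^6 mod 23 = (16 * 8) mod 23 = 13
  8^7 mod 23 = (13 * 8) mod 23 = 12
  8^8 mod 23 = (12 * 8) mod 23 = 4
  8^9 mod 23 = (4 * 8) mod 23 = 9
Step 2: Result = 9.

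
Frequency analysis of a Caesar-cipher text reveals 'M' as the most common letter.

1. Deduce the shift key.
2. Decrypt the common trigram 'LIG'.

Step 1: In English, 'E' is the most frequent letter (12.7%).
Step 2: The most frequent ciphertext letter is 'M' (position 12).
Step 3: Shift = (12 - 4) mod 26 = 8.
Step 4: Decrypt 'LIG' by shifting back 8:
  L -> D
  I -> A
  G -> Y
Step 5: 'LIG' decrypts to 'DAY'.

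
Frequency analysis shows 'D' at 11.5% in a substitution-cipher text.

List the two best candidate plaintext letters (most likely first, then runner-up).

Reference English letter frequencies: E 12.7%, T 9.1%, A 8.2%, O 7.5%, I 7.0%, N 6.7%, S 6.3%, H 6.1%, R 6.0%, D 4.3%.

Step 1: Observed frequency of 'D' is 11.5%.
Step 2: Compute distances to each reference frequency and sort:
  E (12.7%): difference = 1.2% <-- BEST
  T (9.1%): difference = 2.4% <-- RUNNER-UP
  A (8.2%): difference = 3.3%
  O (7.5%): difference = 4.0%
  I (7.0%): difference = 4.5%
Step 3: Most likely is 'E' (12.7%, diff 1.2%); second most likely is 'T' (9.1%, diff 2.4%).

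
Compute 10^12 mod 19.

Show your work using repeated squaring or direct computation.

Step 1: Compute 10^12 mod 19 step by step, reducing modulo 19 at each step.
  10^1 mod 19 = 10
  10^2 mod 19 = (10 * 10) mod 19 = 5
  10^3 mod 19 = (5 * 10) mod 19 = 12
  10^4 mod 19 = (12 * 10) mod 19 = 6
  10^5 mod 19 = (6 * 10) mod 19 = 3
  10^6 mod 19 = (3 * 10) mod 19 = 11
  10^7 mod 19 = (11 * 10) mod 19 = 15
  10^8 mod 19 = (15 * 10) mod 19 = 17
  10^9 mod 19 = (17 * 10) mod 19 = 18
  10^10 mod 19 = (18 * 10) mod 19 = 9
  10^11 mod 19 = (9 * 10) mod 19 = 14
  10^12 mod 19 = (14 * 10) mod 19 = 7
Step 2: Result = 7.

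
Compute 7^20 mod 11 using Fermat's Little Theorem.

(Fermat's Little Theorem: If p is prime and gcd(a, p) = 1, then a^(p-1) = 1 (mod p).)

Step 1: Since 11 is prime, by Fermat's Little Theorem: 7^10 = 1 (mod 11).
Step 2: Reduce exponent: 20 mod 10 = 0.
Step 3: So 7^20 = 7^0 (mod 11).
Step 4: 7^0 mod 11 = 1.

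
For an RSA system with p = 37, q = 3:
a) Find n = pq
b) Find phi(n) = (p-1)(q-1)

Step 1: n = p * q = 37 * 3 = 111.
Step 2: phi(n) = (p-1)(q-1) = 36 * 2 = 72.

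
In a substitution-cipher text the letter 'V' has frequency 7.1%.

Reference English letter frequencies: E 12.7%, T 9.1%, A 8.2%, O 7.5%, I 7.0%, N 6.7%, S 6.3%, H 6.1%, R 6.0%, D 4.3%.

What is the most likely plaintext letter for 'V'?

Step 1: The observed frequency is 7.1%.
Step 2: Compare with English frequencies:
  E: 12.7% (difference: 5.6%)
  T: 9.1% (difference: 2.0%)
  A: 8.2% (difference: 1.1%)
  O: 7.5% (difference: 0.4%)
  I: 7.0% (difference: 0.1%) <-- closest
  N: 6.7% (difference: 0.4%)
  S: 6.3% (difference: 0.8%)
  H: 6.1% (difference: 1.0%)
  R: 6.0% (difference: 1.1%)
  D: 4.3% (difference: 2.8%)
Step 3: 'V' most likely represents 'I' (frequency 7.0%).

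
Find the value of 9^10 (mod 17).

Step 1: Compute 9^10 mod 17 step by step, reducing modulo 17 at each step.
  9^1 mod 17 = 9
  9^2 mod 17 = (9 * 9) mod 17 = 13
  9^3 mod 17 = (13 * 9) mod 17 = 15
  9^4 mod 17 = (15 * 9) mod 17 = 16
  9^5 mod 17 = (16 * 9) mod 17 = 8
  9^6 mod 17 = (8 * 9) mod 17 = 4
  9^7 mod 17 = (4 * 9) mod 17 = 2
  9^8 mod 17 = (2 * 9) mod 17 = 1
  9^9 mod 17 = (1 * 9) mod 17 = 9
  9^10 mod 17 = (9 * 9) mod 17 = 13
Step 2: Result = 13.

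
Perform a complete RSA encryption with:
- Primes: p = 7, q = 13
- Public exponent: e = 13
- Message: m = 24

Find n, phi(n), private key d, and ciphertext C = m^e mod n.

Step 1: n = 7 * 13 = 91.
Step 2: phi(n) = (7-1)(13-1) = 6 * 12 = 72.
Step 3: Find d = 13^(-1) mod 72 = 61.
  Verify: 13 * 61 = 793 = 1 (mod 72).
Step 4: C = 24^13 mod 91 = 24.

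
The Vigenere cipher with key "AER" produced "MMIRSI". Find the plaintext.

Step 1: Extend key: AERAER
Step 2: Decrypt each letter (c - k) mod 26:
  M(12) - A(0) = (12-0) mod 26 = 12 = M
  M(12) - E(4) = (12-4) mod 26 = 8 = I
  I(8) - R(17) = (8-17) mod 26 = 17 = R
  R(17) - A(0) = (17-0) mod 26 = 17 = R
  S(18) - E(4) = (18-4) mod 26 = 14 = O
  I(8) - R(17) = (8-17) mod 26 = 17 = R
Plaintext: MIRROR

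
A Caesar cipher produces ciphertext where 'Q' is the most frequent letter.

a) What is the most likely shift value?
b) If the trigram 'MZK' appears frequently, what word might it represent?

Step 1: In English, 'E' is the most frequent letter (12.7%).
Step 2: The most frequent ciphertext letter is 'Q' (position 16).
Step 3: Shift = (16 - 4) mod 26 = 12.
Step 4: Decrypt 'MZK' by shifting back 12:
  M -> A
  Z -> N
  K -> Y
Step 5: 'MZK' decrypts to 'ANY'.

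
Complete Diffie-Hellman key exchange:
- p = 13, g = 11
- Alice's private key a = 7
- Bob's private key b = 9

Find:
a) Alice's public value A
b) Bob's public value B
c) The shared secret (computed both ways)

Step 1: A = g^a mod p = 11^7 mod 13 = 2.
Step 2: B = g^b mod p = 11^9 mod 13 = 8.
Step 3: Alice computes s = B^a mod p = 8^7 mod 13 = 5.
Step 4: Bob computes s = A^b mod p = 2^9 mod 13 = 5.
Both sides agree: shared secret = 5.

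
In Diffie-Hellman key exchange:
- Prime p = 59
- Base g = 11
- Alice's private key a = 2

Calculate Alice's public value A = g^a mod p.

Step 1: A = g^a mod p = 11^2 mod 59.
  11^1 mod 59 = 11
  11^2 mod 59 = (11 * 11) mod 59 = 3
Result: A = 3.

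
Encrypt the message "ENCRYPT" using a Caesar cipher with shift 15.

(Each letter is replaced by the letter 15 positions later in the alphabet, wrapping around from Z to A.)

Step 1: For each letter, shift forward by 15 positions (mod 26).
  E (position 4) -> position (4+15) mod 26 = 19 -> T
  N (position 13) -> position (13+15) mod 26 = 2 -> C
  C (position 2) -> position (2+15) mod 26 = 17 -> R
  R (position 17) -> position (17+15) mod 26 = 6 -> G
  Y (position 24) -> position (24+15) mod 26 = 13 -> N
  P (position 15) -> position (15+15) mod 26 = 4 -> E
  T (position 19) -> position (19+15) mod 26 = 8 -> I
Result: TCRGNEI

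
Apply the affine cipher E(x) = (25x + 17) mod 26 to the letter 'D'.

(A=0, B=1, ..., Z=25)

Step 1: Convert 'D' to number: x = 3.
Step 2: E(3) = (25 * 3 + 17) mod 26 = 92 mod 26 = 14.
Step 3: Convert 14 back to letter: O.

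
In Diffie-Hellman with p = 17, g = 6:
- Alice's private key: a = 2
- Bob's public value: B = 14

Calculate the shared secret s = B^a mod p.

Step 1: s = B^a mod p = 14^2 mod 17.
  14^1 mod 17 = 14
  14^2 mod 17 = (14 * 14) mod 17 = 9
Result: shared secret = 9.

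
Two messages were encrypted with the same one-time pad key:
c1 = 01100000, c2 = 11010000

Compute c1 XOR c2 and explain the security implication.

Step 1: c1 XOR c2 = (m1 XOR k) XOR (m2 XOR k).
Step 2: By XOR associativity/commutativity: = m1 XOR m2 XOR k XOR k = m1 XOR m2.
Step 3: 01100000 XOR 11010000 = 10110000 = 176.
Step 4: The key cancels out! An attacker learns m1 XOR m2 = 176, revealing the relationship between plaintexts.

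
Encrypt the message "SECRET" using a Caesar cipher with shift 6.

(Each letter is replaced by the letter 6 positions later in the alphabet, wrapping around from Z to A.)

Step 1: For each letter, shift forward by 6 positions (mod 26).
  S (position 18) -> position (18+6) mod 26 = 24 -> Y
  E (position 4) -> position (4+6) mod 26 = 10 -> K
  C (position 2) -> position (2+6) mod 26 = 8 -> I
  R (position 17) -> position (17+6) mod 26 = 23 -> X
  E (position 4) -> position (4+6) mod 26 = 10 -> K
  T (position 19) -> position (19+6) mod 26 = 25 -> Z
Result: YKIXKZ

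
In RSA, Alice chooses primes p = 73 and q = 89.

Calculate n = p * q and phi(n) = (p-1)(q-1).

Step 1: n = p * q = 73 * 89 = 6497.
Step 2: phi(n) = (p-1)(q-1) = 72 * 88 = 6336.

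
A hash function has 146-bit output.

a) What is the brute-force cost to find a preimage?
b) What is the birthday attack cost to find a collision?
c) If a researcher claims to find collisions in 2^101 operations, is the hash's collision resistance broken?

Step 1: Preimage resistance requires brute-force of 2^146 operations.
Step 2: Collision resistance (birthday bound) = 2^(146/2) = 2^73.
Step 3: The claimed attack costs 2^101 operations.
Step 4: Since 2^101 >= 2^73, the claimed attack is no faster than the generic birthday attack, so this does not break collision resistance.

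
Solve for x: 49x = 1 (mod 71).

Step 1: We need x such that 49 * x = 1 (mod 71).
Step 2: Using the extended Euclidean algorithm or trial:
  49 * 29 = 1421 = 20 * 71 + 1.
Step 3: Since 1421 mod 71 = 1, the inverse is x = 29.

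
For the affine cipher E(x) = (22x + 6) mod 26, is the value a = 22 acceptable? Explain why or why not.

Step 1: Compute gcd(22, 26).
Step 2: gcd(22, 26) = 2.
Since gcd = 2 != 1, 22 shares a common factor with 26, so it cannot be used.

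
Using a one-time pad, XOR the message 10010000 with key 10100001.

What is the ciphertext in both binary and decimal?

Step 1: Write out the XOR operation bit by bit:
  Message: 10010000
  Key:     10100001
  XOR:     00110001
Step 2: Convert to decimal: 00110001 = 49.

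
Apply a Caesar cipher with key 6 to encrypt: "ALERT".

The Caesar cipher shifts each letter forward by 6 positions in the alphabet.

Step 1: For each letter, shift forward by 6 positions (mod 26).
  A (position 0) -> position (0+6) mod 26 = 6 -> G
  L (position 11) -> position (11+6) mod 26 = 17 -> R
  E (position 4) -> position (4+6) mod 26 = 10 -> K
  R (position 17) -> position (17+6) mod 26 = 23 -> X
  T (position 19) -> position (19+6) mod 26 = 25 -> Z
Result: GRKXZ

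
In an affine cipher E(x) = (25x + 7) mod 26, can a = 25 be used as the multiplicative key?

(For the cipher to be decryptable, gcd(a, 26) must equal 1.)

Step 1: Compute gcd(25, 26).
Step 2: gcd(25, 26) = 1.
Since gcd = 1, 25 is coprime with 26, so it is a valid key.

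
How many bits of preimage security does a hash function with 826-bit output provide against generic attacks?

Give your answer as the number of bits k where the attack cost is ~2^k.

Step 1: The hash has a 826-bit output.
Step 2: Preimage resistance means: given a digest h(x), it should be infeasible to find any input that hashes to it.
With a 826-bit output there are 2^826 possible digests, so a generic brute-force preimage search costs about 2^826 evaluations.
Step 3: Security level = 826 bits.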